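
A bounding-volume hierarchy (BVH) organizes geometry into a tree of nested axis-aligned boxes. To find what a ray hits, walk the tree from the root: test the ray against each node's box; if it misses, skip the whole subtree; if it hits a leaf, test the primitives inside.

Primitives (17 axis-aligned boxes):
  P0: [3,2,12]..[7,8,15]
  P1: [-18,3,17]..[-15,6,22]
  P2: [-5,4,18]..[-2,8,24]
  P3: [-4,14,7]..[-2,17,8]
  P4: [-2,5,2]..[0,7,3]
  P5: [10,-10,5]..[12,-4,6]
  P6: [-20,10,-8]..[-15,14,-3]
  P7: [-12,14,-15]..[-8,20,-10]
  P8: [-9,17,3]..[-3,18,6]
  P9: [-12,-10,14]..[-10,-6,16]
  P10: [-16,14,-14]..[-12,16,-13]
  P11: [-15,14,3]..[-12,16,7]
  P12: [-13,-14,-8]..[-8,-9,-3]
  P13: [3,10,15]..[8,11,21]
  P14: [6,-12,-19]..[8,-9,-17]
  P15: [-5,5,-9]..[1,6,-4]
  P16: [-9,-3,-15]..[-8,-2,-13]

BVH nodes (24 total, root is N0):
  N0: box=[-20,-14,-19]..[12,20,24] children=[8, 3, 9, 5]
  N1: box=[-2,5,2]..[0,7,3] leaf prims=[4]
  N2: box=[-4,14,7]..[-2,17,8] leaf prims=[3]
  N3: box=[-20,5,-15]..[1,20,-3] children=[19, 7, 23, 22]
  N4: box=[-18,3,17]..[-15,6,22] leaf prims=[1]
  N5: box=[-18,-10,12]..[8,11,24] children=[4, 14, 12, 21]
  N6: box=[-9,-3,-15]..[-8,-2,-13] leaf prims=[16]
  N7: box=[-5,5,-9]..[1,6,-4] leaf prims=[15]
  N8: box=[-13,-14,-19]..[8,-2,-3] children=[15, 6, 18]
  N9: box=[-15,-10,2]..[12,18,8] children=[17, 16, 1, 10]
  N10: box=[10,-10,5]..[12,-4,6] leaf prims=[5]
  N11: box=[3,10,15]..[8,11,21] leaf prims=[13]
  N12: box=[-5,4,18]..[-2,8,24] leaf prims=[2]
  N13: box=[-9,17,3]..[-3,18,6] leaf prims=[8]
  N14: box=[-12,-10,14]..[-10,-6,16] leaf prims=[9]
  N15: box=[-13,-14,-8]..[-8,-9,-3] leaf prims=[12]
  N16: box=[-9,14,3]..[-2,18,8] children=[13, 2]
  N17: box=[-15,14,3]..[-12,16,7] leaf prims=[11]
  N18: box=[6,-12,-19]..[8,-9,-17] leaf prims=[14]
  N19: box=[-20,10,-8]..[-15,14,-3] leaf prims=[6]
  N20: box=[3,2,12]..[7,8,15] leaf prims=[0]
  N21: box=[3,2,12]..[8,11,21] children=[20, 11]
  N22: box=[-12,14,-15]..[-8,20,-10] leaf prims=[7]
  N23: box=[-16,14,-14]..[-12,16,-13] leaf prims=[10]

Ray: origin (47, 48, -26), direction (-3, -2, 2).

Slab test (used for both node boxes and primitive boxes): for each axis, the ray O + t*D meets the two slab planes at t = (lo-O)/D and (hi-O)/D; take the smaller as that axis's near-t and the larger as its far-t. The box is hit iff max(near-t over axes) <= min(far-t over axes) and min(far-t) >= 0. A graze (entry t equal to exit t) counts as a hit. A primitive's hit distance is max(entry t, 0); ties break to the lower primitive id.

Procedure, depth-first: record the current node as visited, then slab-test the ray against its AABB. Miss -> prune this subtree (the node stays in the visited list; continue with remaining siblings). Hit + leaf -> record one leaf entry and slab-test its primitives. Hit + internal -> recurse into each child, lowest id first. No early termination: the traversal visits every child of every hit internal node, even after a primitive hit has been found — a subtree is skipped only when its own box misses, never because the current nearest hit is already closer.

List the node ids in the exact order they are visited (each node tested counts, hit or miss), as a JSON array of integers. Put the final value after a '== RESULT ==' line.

Walk:
N0 x:[35/3,67/3] y:[14,31] z:[7/2,25] -> hit [14,67/3], descend [3, 5, 8, 9]
  N3 x:[46/3,67/3] y:[14,43/2] z:[11/2,23/2] -> miss, prune
  N5 x:[13,65/3] y:[37/2,29] z:[19,25] -> hit [19,65/3], descend [4, 12, 14, 21]
    N4 x:[62/3,65/3] y:[21,45/2] z:[43/2,24] -> hit [43/2,65/3] leaf, test {P1@t=43/2}
    N12 x:[49/3,52/3] y:[20,22] z:[22,25] -> miss, prune
    N14 x:[19,59/3] y:[27,29] z:[20,21] -> miss, prune
    N21 x:[13,44/3] y:[37/2,23] z:[19,47/2] -> miss, prune
  N8 x:[13,20] y:[25,31] z:[7/2,23/2] -> miss, prune
  N9 x:[35/3,62/3] y:[15,29] z:[14,17] -> hit [15,17], descend [1, 10, 16, 17]
    N1 x:[47/3,49/3] y:[41/2,43/2] z:[14,29/2] -> miss, prune
    N10 x:[35/3,37/3] y:[26,29] z:[31/2,16] -> miss, prune
    N16 x:[49/3,56/3] y:[15,17] z:[29/2,17] -> hit [49/3,17], descend [2, 13]
      N2 x:[49/3,17] y:[31/2,17] z:[33/2,17] -> hit [33/2,17] leaf, test {P3@t=33/2}
      N13 x:[50/3,56/3] y:[15,31/2] z:[29/2,16] -> miss, prune
    N17 x:[59/3,62/3] y:[16,17] z:[29/2,33/2] -> miss, prune

Visited [0, 3, 5, 4, 12, 14, 21, 8, 9, 1, 10, 16, 2, 13, 17]. Tests: 15 box, 2 leaf. Nearest: P3.

== RESULT ==
[0, 3, 5, 4, 12, 14, 21, 8, 9, 1, 10, 16, 2, 13, 17]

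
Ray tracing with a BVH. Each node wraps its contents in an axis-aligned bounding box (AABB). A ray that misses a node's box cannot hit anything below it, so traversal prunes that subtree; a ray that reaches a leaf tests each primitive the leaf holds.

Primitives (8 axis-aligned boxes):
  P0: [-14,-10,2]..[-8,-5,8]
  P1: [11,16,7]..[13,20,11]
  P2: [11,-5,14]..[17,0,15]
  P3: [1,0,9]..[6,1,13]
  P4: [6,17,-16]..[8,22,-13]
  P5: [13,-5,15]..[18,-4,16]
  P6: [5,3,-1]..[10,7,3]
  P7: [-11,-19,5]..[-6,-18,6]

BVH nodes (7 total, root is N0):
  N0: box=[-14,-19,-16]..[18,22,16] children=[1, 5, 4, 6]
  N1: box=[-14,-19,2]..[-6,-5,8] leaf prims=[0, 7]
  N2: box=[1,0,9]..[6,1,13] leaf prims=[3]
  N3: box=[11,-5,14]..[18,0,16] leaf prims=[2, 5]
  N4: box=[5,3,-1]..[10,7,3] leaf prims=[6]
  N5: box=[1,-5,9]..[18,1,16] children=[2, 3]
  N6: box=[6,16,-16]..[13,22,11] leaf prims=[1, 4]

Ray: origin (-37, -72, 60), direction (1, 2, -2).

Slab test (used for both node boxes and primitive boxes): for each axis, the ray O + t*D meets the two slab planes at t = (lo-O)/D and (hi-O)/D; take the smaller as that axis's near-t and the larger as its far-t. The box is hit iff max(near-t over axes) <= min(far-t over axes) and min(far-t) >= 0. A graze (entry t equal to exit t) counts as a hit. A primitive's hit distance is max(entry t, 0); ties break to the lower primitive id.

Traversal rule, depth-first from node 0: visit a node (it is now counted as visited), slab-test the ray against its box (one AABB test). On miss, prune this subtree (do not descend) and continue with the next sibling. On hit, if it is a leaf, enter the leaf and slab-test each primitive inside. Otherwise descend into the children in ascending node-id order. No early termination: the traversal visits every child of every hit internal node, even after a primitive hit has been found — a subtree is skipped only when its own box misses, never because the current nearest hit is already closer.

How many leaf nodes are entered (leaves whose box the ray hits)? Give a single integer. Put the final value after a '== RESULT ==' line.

Traverse from the root:
N0 x:[23,55] y:[53/2,47] z:[22,38] -> hit [53/2,38], descend [1, 4, 5, 6]
  N1 x:[23,31] y:[53/2,67/2] z:[26,29] -> hit [53/2,29] leaf, test {P0(miss), P7@t=27}
  N4 x:[42,47] y:[75/2,79/2] z:[57/2,61/2] -> miss, prune
  N5 x:[38,55] y:[67/2,73/2] z:[22,51/2] -> miss, prune
  N6 x:[43,50] y:[44,47] z:[49/2,38] -> miss, prune

5 AABB tests over nodes [0, 1, 4, 5, 6]; 1 leaf entered; closest P7.

== RESULT ==
1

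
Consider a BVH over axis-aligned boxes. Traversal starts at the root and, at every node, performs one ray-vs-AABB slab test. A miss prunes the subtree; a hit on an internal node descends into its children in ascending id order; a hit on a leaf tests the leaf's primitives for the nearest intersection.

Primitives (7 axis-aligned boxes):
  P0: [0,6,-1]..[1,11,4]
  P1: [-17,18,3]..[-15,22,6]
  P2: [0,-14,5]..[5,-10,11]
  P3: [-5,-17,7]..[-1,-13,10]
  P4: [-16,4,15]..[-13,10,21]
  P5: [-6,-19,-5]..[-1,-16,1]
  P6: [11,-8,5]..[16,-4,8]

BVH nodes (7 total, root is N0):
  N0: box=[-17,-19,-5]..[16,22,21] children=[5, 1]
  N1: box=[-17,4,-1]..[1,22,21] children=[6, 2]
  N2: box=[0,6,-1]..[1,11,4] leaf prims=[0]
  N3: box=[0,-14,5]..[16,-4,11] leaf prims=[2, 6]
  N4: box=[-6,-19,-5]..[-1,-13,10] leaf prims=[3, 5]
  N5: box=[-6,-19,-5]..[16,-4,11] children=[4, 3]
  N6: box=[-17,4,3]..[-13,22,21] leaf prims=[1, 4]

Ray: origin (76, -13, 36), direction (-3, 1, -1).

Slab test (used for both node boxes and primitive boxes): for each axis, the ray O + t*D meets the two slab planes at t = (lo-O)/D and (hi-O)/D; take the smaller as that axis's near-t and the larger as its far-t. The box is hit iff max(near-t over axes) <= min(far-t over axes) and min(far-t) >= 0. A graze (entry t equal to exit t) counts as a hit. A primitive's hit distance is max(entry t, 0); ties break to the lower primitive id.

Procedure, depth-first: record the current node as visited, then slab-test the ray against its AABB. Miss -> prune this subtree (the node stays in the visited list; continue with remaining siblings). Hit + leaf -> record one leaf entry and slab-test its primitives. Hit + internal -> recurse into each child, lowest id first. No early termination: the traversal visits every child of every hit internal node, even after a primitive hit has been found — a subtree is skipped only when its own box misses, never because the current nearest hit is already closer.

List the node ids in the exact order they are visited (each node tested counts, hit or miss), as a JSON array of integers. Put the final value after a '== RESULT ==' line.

Walk:
N0 x:[20,31] y:[-6,35] z:[15,41] -> hit [20,31], descend [1, 5]
  N1 x:[25,31] y:[17,35] z:[15,37] -> hit [25,31], descend [2, 6]
    N2 x:[25,76/3] y:[19,24] z:[32,37] -> miss, prune
    N6 x:[89/3,31] y:[17,35] z:[15,33] -> hit [89/3,31] leaf, test {P1@t=31, P4(miss)}
  N5 x:[20,82/3] y:[-6,9] z:[25,41] -> miss, prune

order=[0, 1, 2, 6, 5]  |boxes|=5  |leaves|=1  hit=P1

== RESULT ==
[0, 1, 2, 6, 5]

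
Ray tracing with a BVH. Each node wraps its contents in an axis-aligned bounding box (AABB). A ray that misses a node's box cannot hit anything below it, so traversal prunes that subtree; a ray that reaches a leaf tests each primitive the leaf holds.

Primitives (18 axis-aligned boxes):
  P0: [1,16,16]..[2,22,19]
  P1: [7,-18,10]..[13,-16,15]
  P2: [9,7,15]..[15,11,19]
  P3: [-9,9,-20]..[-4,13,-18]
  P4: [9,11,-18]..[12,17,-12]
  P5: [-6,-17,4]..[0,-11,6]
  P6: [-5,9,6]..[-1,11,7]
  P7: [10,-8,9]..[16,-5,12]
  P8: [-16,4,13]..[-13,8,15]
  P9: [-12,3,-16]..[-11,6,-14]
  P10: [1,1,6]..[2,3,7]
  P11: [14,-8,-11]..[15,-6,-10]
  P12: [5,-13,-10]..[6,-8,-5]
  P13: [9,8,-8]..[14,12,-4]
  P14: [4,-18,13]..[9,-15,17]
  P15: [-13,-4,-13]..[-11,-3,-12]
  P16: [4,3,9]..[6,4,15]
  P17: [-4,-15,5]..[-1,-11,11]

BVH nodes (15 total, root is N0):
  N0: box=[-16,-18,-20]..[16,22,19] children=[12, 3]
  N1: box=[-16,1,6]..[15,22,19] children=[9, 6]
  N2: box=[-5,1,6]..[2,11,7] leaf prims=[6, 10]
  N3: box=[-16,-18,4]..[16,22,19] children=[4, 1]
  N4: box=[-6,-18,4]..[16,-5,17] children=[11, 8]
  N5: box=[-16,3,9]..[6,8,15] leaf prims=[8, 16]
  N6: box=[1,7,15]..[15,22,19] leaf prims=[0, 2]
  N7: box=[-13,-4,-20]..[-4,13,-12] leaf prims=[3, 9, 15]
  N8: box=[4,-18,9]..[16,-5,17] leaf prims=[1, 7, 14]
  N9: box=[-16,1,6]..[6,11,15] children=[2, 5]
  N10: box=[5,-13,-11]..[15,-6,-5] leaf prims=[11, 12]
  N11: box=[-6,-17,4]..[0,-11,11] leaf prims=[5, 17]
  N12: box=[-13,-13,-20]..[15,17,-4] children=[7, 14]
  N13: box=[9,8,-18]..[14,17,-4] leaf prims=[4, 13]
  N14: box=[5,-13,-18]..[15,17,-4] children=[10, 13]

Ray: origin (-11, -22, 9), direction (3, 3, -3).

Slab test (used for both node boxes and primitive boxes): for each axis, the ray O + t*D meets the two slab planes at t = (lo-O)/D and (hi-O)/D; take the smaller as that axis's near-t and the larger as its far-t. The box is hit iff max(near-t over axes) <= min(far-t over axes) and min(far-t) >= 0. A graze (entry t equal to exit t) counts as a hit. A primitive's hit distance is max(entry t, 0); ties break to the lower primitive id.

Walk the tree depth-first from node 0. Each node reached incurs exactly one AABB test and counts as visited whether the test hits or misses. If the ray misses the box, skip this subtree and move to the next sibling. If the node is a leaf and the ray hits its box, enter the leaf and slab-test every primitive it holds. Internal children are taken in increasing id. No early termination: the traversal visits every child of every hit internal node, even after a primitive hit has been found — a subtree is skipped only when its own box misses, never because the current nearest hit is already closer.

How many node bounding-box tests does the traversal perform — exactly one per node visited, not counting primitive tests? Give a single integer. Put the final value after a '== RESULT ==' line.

Traverse from the root:
N0 x:[-5/3,9] y:[4/3,44/3] z:[-10/3,29/3] -> hit [4/3,9], descend [3, 12]
  N3 x:[-5/3,9] y:[4/3,44/3] z:[-10/3,5/3] -> hit [4/3,5/3], descend [1, 4]
    N1 x:[-5/3,26/3] y:[23/3,44/3] z:[-10/3,1] -> miss, prune
    N4 x:[5/3,9] y:[4/3,17/3] z:[-8/3,5/3] -> hit [5/3,5/3], descend [8, 11]
      N8 x:[5,9] y:[4/3,17/3] z:[-8/3,0] -> miss, prune
      N11 x:[5/3,11/3] y:[5/3,11/3] z:[-2/3,5/3] -> hit [5/3,5/3] leaf, test {P5@t=5/3, P17(miss)}
  N12 x:[-2/3,26/3] y:[3,13] z:[13/3,29/3] -> hit [13/3,26/3], descend [7, 14]
    N7 x:[-2/3,7/3] y:[6,35/3] z:[7,29/3] -> miss, prune
    N14 x:[16/3,26/3] y:[3,13] z:[13/3,9] -> hit [16/3,26/3], descend [10, 13]
      N10 x:[16/3,26/3] y:[3,16/3] z:[14/3,20/3] -> hit [16/3,16/3] leaf, test {P11(miss), P12(miss)}
      N13 x:[20/3,25/3] y:[10,13] z:[13/3,9] -> miss, prune

11 AABB tests over nodes [0, 3, 1, 4, 8, 11, 12, 7, 14, 10, 13]; 2 leaves entered; closest P5.

== RESULT ==
11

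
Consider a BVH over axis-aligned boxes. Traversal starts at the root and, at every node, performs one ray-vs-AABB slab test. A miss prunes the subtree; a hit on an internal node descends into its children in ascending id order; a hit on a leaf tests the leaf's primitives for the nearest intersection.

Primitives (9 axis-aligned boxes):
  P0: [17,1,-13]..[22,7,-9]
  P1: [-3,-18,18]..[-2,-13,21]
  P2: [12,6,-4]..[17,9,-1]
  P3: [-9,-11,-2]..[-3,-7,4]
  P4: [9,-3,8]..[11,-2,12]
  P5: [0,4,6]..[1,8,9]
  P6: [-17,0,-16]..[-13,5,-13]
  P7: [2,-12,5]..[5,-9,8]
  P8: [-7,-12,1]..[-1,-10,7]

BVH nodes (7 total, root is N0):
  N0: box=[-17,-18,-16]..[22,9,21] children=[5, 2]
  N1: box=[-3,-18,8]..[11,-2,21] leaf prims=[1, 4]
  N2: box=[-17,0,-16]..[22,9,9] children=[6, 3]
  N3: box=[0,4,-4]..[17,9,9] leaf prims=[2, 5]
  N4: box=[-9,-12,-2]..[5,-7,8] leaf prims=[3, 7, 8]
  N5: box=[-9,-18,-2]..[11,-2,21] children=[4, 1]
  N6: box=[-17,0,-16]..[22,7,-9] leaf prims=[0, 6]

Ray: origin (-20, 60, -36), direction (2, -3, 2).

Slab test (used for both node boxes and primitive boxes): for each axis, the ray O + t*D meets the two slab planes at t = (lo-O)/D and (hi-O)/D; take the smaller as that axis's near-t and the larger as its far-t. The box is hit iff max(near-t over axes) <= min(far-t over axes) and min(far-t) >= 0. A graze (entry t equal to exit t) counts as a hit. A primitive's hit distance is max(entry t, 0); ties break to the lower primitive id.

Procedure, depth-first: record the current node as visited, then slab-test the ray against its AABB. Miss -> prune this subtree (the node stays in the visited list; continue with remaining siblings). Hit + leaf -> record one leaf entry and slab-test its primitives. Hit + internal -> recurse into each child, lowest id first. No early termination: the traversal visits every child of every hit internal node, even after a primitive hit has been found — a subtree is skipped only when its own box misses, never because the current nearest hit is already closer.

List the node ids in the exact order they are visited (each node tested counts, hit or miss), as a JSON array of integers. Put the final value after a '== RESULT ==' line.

Walk:
N0 x:[3/2,21] y:[17,26] z:[10,57/2] -> hit [17,21], descend [2, 5]
  N2 x:[3/2,21] y:[17,20] z:[10,45/2] -> hit [17,20], descend [3, 6]
    N3 x:[10,37/2] y:[17,56/3] z:[16,45/2] -> hit [17,37/2] leaf, test {P2@t=17, P5(miss)}
    N6 x:[3/2,21] y:[53/3,20] z:[10,27/2] -> miss, prune
  N5 x:[11/2,31/2] y:[62/3,26] z:[17,57/2] -> miss, prune

Visited [0, 2, 3, 6, 5]. Tests: 5 box, 1 leaf. Nearest: P2.

== RESULT ==
[0, 2, 3, 6, 5]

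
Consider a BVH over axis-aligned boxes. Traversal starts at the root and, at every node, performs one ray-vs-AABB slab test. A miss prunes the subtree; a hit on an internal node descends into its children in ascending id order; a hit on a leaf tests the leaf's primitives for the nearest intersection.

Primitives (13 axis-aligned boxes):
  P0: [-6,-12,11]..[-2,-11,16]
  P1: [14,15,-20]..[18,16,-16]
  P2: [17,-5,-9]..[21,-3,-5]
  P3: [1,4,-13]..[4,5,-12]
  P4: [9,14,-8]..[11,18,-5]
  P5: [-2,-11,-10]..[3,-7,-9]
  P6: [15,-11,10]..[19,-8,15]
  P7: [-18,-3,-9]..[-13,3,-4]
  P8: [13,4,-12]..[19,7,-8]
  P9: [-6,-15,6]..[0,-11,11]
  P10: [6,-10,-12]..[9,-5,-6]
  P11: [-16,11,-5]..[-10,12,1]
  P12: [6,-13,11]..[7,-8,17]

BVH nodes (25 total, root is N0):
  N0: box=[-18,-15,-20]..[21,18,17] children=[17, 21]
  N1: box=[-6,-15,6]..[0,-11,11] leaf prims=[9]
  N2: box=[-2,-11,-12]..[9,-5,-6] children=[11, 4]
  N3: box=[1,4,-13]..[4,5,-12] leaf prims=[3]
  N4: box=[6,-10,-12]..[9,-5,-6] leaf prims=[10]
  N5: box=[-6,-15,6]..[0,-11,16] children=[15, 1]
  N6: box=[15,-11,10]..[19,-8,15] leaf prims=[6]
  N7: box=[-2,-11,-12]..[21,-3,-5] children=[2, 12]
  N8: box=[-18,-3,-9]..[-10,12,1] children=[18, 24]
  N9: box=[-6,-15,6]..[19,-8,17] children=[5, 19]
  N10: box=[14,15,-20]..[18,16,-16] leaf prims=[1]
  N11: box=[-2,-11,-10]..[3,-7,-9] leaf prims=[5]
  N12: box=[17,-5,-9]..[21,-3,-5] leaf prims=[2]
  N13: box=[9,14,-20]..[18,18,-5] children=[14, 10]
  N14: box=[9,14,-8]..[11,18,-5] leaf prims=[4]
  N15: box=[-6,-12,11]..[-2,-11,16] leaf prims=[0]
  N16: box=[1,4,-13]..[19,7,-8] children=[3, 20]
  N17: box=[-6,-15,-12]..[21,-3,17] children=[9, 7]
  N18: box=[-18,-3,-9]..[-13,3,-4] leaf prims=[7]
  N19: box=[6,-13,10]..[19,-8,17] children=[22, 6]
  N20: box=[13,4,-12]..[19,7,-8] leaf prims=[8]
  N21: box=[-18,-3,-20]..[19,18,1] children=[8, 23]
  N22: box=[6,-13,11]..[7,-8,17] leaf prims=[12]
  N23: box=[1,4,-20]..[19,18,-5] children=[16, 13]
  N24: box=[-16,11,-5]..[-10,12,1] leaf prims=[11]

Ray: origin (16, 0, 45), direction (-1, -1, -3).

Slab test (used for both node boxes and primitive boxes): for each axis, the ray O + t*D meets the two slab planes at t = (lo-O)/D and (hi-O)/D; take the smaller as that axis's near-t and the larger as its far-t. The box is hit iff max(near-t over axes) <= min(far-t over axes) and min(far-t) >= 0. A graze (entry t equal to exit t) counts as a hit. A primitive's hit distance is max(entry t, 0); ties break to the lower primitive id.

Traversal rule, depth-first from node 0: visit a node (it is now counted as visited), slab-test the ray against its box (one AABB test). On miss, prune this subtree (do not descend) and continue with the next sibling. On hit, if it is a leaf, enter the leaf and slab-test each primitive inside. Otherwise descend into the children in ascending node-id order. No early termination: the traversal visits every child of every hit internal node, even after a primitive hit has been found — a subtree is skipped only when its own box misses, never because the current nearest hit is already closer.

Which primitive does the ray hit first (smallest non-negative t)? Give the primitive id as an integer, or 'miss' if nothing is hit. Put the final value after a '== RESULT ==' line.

Walk:
N0 x:[-5,34] y:[-18,15] z:[28/3,65/3] -> hit [28/3,15], descend [17, 21]
  N17 x:[-5,22] y:[3,15] z:[28/3,19] -> hit [28/3,15], descend [7, 9]
    N7 x:[-5,18] y:[3,11] z:[50/3,19] -> miss, prune
    N9 x:[-3,22] y:[8,15] z:[28/3,13] -> hit [28/3,13], descend [5, 19]
      N5 x:[16,22] y:[11,15] z:[29/3,13] -> miss, prune
      N19 x:[-3,10] y:[8,13] z:[28/3,35/3] -> hit [28/3,10], descend [6, 22]
        N6 x:[-3,1] y:[8,11] z:[10,35/3] -> miss, prune
        N22 x:[9,10] y:[8,13] z:[28/3,34/3] -> hit [28/3,10] leaf, test {P12@t=28/3}
  N21 x:[-3,34] y:[-18,3] z:[44/3,65/3] -> miss, prune

9 AABB tests over nodes [0, 17, 7, 9, 5, 19, 6, 22, 21]; 1 leaf entered; closest P12.

== RESULT ==
12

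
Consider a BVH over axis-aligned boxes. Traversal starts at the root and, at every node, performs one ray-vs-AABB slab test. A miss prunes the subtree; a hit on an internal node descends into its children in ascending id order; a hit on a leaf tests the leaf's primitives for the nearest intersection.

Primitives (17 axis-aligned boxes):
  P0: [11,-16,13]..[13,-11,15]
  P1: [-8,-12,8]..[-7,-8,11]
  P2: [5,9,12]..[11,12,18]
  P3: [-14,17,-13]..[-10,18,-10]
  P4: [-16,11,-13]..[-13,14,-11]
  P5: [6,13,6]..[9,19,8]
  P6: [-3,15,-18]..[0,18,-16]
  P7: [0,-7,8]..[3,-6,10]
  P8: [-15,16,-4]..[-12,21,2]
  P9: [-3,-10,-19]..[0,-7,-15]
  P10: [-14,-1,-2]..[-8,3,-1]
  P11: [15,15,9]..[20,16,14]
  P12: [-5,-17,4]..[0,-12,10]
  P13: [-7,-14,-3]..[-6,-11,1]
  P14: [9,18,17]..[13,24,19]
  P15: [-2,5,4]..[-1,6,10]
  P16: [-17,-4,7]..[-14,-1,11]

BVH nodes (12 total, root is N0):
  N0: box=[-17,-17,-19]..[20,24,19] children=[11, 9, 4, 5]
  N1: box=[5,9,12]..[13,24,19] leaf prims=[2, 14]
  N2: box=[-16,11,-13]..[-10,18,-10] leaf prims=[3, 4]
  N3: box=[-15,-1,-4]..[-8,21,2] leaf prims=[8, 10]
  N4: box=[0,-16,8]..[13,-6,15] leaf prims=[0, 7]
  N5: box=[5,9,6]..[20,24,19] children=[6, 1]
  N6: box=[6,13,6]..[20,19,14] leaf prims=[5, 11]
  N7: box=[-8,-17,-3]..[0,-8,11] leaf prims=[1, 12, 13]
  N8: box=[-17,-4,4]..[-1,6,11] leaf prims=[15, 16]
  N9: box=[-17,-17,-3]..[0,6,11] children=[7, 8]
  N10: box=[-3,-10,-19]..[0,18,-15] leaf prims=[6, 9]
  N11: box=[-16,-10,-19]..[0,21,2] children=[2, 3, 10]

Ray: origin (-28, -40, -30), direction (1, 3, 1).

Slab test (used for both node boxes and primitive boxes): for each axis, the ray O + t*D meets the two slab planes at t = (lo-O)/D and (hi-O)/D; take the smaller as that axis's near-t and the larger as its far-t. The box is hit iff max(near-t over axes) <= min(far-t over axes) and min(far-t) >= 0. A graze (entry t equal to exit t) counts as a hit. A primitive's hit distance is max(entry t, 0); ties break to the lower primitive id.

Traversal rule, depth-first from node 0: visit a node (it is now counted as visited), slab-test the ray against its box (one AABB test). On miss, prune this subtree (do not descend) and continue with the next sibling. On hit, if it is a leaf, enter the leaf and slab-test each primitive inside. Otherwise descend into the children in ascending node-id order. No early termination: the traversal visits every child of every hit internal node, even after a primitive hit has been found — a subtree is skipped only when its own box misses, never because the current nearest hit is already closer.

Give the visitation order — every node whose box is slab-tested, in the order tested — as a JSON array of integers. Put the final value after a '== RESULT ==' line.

Traverse from the root:
N0 x:[11,48] y:[23/3,64/3] z:[11,49] -> hit [11,64/3], descend [4, 5, 9, 11]
  N4 x:[28,41] y:[8,34/3] z:[38,45] -> miss, prune
  N5 x:[33,48] y:[49/3,64/3] z:[36,49] -> miss, prune
  N9 x:[11,28] y:[23/3,46/3] z:[27,41] -> miss, prune
  N11 x:[12,28] y:[10,61/3] z:[11,32] -> hit [12,61/3], descend [2, 3, 10]
    N2 x:[12,18] y:[17,58/3] z:[17,20] -> hit [17,18] leaf, test {P3(miss), P4(miss)}
    N3 x:[13,20] y:[13,61/3] z:[26,32] -> miss, prune
    N10 x:[25,28] y:[10,58/3] z:[11,15] -> miss, prune

8 AABB tests over nodes [0, 4, 5, 9, 11, 2, 3, 10]; 1 leaf entered; closest miss.

== RESULT ==
[0, 4, 5, 9, 11, 2, 3, 10]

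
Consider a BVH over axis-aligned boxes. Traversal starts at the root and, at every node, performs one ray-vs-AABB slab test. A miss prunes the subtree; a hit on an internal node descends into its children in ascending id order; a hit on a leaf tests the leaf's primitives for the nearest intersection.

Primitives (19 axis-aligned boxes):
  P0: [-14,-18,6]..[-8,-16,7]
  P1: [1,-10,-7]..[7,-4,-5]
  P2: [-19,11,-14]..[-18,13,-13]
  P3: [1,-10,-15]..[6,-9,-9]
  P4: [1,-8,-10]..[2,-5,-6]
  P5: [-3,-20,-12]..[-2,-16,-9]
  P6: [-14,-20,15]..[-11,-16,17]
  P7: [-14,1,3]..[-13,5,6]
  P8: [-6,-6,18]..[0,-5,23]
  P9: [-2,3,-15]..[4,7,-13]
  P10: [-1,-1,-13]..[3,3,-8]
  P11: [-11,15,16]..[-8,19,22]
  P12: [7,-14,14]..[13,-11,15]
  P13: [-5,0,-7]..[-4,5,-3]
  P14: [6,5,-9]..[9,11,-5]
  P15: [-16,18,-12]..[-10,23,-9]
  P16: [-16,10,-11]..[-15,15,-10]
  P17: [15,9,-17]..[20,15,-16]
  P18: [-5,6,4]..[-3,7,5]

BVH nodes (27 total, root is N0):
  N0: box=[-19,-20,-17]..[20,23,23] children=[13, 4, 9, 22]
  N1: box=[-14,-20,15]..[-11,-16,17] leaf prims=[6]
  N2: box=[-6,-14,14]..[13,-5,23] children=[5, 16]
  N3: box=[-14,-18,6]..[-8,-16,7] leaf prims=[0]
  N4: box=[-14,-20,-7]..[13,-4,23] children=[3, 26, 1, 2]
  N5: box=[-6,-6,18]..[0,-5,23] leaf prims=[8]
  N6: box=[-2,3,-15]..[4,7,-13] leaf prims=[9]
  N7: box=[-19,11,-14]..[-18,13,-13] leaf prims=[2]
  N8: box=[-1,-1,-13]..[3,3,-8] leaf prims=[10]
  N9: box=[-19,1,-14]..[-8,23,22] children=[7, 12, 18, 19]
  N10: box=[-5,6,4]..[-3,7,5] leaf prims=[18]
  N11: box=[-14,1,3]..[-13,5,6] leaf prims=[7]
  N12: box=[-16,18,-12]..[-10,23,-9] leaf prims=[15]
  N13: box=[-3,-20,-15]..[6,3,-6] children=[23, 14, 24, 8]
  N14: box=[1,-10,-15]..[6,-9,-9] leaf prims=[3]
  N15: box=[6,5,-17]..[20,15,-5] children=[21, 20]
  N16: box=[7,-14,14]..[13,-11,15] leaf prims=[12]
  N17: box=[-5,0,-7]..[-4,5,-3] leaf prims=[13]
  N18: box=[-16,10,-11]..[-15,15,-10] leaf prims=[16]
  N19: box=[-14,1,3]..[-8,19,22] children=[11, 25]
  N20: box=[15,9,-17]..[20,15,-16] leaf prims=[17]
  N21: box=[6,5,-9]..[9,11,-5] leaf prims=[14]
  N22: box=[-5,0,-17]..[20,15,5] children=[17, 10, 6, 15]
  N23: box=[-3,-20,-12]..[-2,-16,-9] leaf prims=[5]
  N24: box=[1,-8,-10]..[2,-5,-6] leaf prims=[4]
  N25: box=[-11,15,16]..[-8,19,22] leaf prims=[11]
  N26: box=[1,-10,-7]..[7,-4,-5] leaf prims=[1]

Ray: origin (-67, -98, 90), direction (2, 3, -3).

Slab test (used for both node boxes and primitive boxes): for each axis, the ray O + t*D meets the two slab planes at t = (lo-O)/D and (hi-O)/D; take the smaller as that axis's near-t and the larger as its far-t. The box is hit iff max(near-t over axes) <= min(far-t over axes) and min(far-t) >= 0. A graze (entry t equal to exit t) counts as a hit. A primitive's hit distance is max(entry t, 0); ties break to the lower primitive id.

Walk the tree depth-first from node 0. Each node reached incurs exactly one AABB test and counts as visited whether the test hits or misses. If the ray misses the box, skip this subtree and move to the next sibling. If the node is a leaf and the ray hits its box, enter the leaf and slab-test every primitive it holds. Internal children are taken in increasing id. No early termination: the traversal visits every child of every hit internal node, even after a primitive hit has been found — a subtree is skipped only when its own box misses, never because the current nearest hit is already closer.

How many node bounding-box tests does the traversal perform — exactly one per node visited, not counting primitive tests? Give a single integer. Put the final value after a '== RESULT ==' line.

Traverse from the root:
N0 x:[24,87/2] y:[26,121/3] z:[67/3,107/3] -> hit [26,107/3], descend [4, 9, 13, 22]
  N4 x:[53/2,40] y:[26,94/3] z:[67/3,97/3] -> hit [53/2,94/3], descend [1, 2, 3, 26]
    N1 x:[53/2,28] y:[26,82/3] z:[73/3,25] -> miss, prune
    N2 x:[61/2,40] y:[28,31] z:[67/3,76/3] -> miss, prune
    N3 x:[53/2,59/2] y:[80/3,82/3] z:[83/3,28] -> miss, prune
    N26 x:[34,37] y:[88/3,94/3] z:[95/3,97/3] -> miss, prune
  N9 x:[24,59/2] y:[33,121/3] z:[68/3,104/3] -> miss, prune
  N13 x:[32,73/2] y:[26,101/3] z:[32,35] -> hit [32,101/3], descend [8, 14, 23, 24]
    N8 x:[33,35] y:[97/3,101/3] z:[98/3,103/3] -> hit [33,101/3] leaf, test {P10@t=33}
    N14 x:[34,73/2] y:[88/3,89/3] z:[33,35] -> miss, prune
    N23 x:[32,65/2] y:[26,82/3] z:[33,34] -> miss, prune
    N24 x:[34,69/2] y:[30,31] z:[32,100/3] -> miss, prune
  N22 x:[31,87/2] y:[98/3,113/3] z:[85/3,107/3] -> hit [98/3,107/3], descend [6, 10, 15, 17]
    N6 x:[65/2,71/2] y:[101/3,35] z:[103/3,35] -> hit [103/3,35] leaf, test {P9@t=103/3}
    N10 x:[31,32] y:[104/3,35] z:[85/3,86/3] -> miss, prune
    N15 x:[73/2,87/2] y:[103/3,113/3] z:[95/3,107/3] -> miss, prune
    N17 x:[31,63/2] y:[98/3,103/3] z:[31,97/3] -> miss, prune

Summary -> nodes [0, 4, 1, 2, 3, 26, 9, 13, 8, 14, 23, 24, 22, 6, 10, 15, 17]; box-tests=17; leaf-entries=2; first=P10

== RESULT ==
17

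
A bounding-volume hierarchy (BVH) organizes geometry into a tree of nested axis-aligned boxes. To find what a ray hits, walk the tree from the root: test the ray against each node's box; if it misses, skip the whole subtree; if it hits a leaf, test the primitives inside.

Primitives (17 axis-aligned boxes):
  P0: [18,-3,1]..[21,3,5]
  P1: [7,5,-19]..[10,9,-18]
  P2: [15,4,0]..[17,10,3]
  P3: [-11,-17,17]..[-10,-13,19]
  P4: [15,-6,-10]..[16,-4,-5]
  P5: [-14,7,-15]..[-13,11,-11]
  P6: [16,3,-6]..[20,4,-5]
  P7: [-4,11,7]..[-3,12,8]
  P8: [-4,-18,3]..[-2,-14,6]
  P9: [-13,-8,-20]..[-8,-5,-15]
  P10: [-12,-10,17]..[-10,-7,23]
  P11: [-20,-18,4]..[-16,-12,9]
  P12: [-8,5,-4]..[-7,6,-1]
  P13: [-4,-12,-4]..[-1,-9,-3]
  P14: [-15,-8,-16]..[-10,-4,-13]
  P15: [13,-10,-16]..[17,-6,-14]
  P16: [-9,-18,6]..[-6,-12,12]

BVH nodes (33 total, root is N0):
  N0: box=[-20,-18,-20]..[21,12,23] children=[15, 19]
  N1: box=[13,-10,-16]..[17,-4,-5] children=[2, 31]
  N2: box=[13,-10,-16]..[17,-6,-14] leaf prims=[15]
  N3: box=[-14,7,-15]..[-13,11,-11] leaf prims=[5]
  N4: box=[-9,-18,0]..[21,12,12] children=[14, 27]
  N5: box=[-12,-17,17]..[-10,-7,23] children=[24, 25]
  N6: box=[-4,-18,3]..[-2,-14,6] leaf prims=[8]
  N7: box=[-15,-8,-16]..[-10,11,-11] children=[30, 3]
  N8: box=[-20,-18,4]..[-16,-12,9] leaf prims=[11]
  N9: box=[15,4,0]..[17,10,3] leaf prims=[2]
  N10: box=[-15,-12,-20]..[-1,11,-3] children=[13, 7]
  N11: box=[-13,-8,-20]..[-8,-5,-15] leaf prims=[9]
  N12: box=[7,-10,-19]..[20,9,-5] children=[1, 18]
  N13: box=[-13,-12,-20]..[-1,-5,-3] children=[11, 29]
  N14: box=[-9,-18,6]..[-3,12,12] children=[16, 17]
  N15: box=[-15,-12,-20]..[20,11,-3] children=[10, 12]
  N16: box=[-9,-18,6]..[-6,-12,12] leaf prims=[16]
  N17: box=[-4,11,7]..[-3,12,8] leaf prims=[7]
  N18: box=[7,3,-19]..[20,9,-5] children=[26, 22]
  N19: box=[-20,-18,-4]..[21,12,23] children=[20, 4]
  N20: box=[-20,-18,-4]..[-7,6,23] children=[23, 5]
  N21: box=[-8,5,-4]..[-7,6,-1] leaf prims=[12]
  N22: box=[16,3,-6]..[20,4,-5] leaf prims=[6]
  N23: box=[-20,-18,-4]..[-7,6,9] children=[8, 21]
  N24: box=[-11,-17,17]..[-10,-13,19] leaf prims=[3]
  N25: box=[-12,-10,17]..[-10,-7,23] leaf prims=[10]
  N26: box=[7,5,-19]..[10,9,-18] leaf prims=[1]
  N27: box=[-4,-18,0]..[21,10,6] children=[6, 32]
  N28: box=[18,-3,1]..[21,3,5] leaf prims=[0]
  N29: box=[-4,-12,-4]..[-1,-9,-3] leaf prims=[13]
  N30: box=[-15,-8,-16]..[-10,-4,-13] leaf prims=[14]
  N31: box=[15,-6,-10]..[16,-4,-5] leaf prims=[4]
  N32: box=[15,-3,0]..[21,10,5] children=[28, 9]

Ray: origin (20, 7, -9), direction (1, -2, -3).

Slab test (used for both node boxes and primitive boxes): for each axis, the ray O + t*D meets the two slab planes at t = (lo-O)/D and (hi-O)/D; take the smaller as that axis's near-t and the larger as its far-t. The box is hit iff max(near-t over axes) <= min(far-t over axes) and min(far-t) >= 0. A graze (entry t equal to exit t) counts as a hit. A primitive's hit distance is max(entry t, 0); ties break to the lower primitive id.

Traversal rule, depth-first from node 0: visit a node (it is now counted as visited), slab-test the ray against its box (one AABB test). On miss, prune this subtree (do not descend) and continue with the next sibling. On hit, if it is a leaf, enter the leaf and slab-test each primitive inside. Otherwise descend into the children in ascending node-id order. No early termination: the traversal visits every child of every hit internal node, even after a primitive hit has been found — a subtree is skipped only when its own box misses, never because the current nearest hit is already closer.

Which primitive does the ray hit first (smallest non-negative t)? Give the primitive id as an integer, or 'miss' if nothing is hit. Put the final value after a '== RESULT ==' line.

Traverse from the root:
N0 x:[-40,1] y:[-5/2,25/2] z:[-32/3,11/3] -> hit [-5/2,1], descend [15, 19]
  N15 x:[-35,0] y:[-2,19/2] z:[-2,11/3] -> hit [-2,0], descend [10, 12]
    N10 x:[-35,-21] y:[-2,19/2] z:[-2,11/3] -> miss, prune
    N12 x:[-13,0] y:[-1,17/2] z:[-4/3,10/3] -> hit [-1,0], descend [1, 18]
      N1 x:[-7,-3] y:[11/2,17/2] z:[-4/3,7/3] -> miss, prune
      N18 x:[-13,0] y:[-1,2] z:[-4/3,10/3] -> hit [-1,0], descend [22, 26]
        N22 x:[-4,0] y:[3/2,2] z:[-4/3,-1] -> miss, prune
        N26 x:[-13,-10] y:[-1,1] z:[3,10/3] -> miss, prune
  N19 x:[-40,1] y:[-5/2,25/2] z:[-32/3,-5/3] -> miss, prune

order=[0, 15, 10, 12, 1, 18, 22, 26, 19]  |boxes|=9  |leaves|=0  hit=miss

== RESULT ==
miss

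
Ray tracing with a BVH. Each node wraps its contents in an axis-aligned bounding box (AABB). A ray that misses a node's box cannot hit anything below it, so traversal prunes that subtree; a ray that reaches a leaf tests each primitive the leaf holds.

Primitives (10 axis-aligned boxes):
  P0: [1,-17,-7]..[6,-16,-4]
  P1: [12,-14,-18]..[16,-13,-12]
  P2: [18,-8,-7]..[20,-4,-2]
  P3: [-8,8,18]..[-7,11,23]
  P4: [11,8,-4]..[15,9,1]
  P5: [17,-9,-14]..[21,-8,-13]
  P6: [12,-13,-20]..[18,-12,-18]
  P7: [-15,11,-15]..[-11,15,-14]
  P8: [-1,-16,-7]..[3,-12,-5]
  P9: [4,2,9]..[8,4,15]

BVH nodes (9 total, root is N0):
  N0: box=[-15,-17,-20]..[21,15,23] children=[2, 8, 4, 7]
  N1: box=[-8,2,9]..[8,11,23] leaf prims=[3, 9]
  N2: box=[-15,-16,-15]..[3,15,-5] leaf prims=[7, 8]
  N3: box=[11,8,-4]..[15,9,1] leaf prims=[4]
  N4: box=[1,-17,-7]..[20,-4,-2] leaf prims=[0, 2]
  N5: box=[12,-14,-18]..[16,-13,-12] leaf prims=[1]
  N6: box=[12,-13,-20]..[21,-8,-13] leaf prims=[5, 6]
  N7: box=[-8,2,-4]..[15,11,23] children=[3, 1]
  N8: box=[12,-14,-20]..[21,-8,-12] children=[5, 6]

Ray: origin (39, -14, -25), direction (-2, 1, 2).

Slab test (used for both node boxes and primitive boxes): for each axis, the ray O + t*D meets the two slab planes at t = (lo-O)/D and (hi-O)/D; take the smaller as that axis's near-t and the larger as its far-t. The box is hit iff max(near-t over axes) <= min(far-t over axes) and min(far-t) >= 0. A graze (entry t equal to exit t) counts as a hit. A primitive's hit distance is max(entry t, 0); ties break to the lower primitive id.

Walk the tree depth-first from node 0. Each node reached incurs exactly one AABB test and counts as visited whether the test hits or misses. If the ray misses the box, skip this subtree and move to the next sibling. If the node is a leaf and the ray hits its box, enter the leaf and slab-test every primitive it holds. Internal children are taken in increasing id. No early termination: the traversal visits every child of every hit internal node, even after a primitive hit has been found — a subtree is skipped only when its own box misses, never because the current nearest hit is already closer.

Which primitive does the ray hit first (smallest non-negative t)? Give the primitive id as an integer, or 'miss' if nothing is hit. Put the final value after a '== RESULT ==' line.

Traverse from the root:
N0 x:[9,27] y:[-3,29] z:[5/2,24] -> hit [9,24], descend [2, 4, 7, 8]
  N2 x:[18,27] y:[-2,29] z:[5,10] -> miss, prune
  N4 x:[19/2,19] y:[-3,10] z:[9,23/2] -> hit [19/2,10] leaf, test {P0(miss), P2@t=19/2}
  N7 x:[12,47/2] y:[16,25] z:[21/2,24] -> hit [16,47/2], descend [1, 3]
    N1 x:[31/2,47/2] y:[16,25] z:[17,24] -> hit [17,47/2] leaf, test {P3@t=23, P9@t=17}
    N3 x:[12,14] y:[22,23] z:[21/2,13] -> miss, prune
  N8 x:[9,27/2] y:[0,6] z:[5/2,13/2] -> miss, prune

Summary -> nodes [0, 2, 4, 7, 1, 3, 8]; box-tests=7; leaf-entries=2; first=P2

== RESULT ==
2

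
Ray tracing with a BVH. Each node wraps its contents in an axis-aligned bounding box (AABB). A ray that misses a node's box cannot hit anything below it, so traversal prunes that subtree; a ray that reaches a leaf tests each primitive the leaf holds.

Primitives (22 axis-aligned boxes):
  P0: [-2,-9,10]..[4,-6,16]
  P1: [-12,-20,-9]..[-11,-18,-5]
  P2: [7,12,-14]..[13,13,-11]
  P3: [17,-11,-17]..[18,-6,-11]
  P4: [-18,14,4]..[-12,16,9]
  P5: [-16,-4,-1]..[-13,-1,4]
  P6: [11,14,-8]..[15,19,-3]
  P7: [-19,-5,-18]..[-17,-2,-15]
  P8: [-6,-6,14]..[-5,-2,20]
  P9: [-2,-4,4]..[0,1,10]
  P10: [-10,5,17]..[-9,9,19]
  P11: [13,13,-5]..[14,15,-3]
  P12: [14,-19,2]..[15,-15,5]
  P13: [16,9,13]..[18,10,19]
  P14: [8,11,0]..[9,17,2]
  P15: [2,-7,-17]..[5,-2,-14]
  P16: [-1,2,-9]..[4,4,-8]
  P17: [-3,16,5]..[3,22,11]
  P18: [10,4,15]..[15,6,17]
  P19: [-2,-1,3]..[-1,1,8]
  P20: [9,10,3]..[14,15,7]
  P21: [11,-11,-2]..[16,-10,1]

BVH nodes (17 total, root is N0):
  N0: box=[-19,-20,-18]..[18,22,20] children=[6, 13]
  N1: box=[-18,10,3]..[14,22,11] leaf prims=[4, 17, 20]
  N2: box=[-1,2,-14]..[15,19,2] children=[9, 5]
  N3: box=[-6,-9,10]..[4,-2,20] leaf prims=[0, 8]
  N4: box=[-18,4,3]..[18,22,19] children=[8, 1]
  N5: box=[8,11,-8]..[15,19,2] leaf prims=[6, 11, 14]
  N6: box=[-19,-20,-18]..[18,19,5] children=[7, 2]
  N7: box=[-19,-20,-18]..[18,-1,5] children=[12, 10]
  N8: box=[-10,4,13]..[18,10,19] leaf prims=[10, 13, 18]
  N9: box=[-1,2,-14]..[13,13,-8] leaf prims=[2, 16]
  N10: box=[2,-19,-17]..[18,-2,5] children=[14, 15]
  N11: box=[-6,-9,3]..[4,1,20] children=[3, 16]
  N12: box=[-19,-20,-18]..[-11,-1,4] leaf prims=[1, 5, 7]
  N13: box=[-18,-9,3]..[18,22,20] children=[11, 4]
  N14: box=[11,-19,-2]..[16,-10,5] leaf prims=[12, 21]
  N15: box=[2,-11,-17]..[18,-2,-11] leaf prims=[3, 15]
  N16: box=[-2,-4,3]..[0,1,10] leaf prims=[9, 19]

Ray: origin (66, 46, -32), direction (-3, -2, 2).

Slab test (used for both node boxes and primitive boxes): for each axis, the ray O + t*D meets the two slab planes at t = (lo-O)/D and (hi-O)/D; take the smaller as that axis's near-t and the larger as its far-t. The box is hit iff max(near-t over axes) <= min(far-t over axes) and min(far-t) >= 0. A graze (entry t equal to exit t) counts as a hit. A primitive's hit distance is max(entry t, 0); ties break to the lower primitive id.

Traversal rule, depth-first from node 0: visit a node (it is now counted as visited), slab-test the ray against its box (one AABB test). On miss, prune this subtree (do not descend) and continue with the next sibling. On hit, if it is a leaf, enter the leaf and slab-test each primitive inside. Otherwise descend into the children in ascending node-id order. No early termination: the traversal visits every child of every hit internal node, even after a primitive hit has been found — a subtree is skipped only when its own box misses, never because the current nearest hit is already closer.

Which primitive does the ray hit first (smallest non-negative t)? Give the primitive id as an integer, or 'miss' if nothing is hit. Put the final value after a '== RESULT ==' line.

Trace the traversal:
N0 x:[16,85/3] y:[12,33] z:[7,26] -> hit [16,26], descend [6, 13]
  N6 x:[16,85/3] y:[27/2,33] z:[7,37/2] -> hit [16,37/2], descend [2, 7]
    N2 x:[17,67/3] y:[27/2,22] z:[9,17] -> hit [17,17], descend [5, 9]
      N5 x:[17,58/3] y:[27/2,35/2] z:[12,17] -> hit [17,17] leaf, test {P6(miss), P11(miss), P14(miss)}
      N9 x:[53/3,67/3] y:[33/2,22] z:[9,12] -> miss, prune
    N7 x:[16,85/3] y:[47/2,33] z:[7,37/2] -> miss, prune
  N13 x:[16,28] y:[12,55/2] z:[35/2,26] -> hit [35/2,26], descend [4, 11]
    N4 x:[16,28] y:[12,21] z:[35/2,51/2] -> hit [35/2,21], descend [1, 8]
      N1 x:[52/3,28] y:[12,18] z:[35/2,43/2] -> hit [35/2,18] leaf, test {P4(miss), P17(miss), P20@t=35/2}
      N8 x:[16,76/3] y:[18,21] z:[45/2,51/2] -> miss, prune
    N11 x:[62/3,24] y:[45/2,55/2] z:[35/2,26] -> hit [45/2,24], descend [3, 16]
      N3 x:[62/3,24] y:[24,55/2] z:[21,26] -> hit [24,24] leaf, test {P0(miss), P8@t=24}
      N16 x:[22,68/3] y:[45/2,25] z:[35/2,21] -> miss, prune

order=[0, 6, 2, 5, 9, 7, 13, 4, 1, 8, 11, 3, 16]  |boxes|=13  |leaves|=3  hit=P20

== RESULT ==
20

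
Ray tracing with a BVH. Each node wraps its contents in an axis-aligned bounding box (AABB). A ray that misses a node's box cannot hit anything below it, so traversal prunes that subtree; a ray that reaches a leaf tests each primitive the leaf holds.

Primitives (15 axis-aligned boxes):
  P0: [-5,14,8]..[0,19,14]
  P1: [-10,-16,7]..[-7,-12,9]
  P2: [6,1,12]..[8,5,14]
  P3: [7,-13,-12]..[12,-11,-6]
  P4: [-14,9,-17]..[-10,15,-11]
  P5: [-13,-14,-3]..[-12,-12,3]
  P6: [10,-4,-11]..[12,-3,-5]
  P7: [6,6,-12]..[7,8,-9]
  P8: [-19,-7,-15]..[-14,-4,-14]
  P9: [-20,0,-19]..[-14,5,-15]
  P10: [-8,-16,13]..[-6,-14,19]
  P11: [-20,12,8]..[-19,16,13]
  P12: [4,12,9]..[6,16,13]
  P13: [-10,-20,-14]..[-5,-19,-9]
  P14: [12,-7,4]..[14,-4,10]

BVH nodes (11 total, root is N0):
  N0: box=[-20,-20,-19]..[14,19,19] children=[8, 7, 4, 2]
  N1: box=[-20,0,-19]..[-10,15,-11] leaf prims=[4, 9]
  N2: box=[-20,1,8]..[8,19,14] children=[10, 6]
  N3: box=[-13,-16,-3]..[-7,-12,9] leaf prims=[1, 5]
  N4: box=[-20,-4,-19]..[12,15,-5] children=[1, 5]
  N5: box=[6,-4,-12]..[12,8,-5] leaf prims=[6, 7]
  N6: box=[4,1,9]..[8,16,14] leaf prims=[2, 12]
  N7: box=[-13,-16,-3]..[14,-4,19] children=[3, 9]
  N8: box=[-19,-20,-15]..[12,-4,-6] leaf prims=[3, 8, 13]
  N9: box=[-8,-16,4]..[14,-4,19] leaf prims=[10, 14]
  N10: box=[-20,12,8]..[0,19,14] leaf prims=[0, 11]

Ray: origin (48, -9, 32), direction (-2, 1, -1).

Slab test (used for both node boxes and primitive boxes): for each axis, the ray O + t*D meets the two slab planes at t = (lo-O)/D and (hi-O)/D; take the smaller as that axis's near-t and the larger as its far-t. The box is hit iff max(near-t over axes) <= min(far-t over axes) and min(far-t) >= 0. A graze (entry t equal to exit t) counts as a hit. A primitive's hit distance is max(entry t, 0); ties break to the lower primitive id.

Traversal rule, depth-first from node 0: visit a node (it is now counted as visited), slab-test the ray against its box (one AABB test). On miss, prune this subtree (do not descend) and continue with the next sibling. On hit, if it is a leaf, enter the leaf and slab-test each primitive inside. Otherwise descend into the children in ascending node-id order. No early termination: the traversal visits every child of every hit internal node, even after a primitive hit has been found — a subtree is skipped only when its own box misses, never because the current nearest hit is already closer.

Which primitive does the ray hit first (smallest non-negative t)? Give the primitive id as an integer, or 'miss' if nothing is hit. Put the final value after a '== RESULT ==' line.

Walk:
N0 x:[17,34] y:[-11,28] z:[13,51] -> hit [17,28], descend [2, 4, 7, 8]
  N2 x:[20,34] y:[10,28] z:[18,24] -> hit [20,24], descend [6, 10]
    N6 x:[20,22] y:[10,25] z:[18,23] -> hit [20,22] leaf, test {P2(miss), P12@t=21}
    N10 x:[24,34] y:[21,28] z:[18,24] -> hit [24,24] leaf, test {P0@t=24, P11(miss)}
  N4 x:[18,34] y:[5,24] z:[37,51] -> miss, prune
  N7 x:[17,61/2] y:[-7,5] z:[13,35] -> miss, prune
  N8 x:[18,67/2] y:[-11,5] z:[38,47] -> miss, prune

Visited [0, 2, 6, 10, 4, 7, 8]. Tests: 7 box, 2 leaf. Nearest: P12.

== RESULT ==
12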